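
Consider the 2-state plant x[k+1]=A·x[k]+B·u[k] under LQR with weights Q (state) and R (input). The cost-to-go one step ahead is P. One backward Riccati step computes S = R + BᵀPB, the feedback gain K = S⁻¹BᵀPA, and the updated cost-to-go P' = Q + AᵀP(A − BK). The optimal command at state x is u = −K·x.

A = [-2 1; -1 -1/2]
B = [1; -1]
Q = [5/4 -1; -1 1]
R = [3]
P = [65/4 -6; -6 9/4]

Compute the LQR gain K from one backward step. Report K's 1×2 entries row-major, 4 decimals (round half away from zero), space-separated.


BᵀP = [22.2500 -8.2500]
S = R + BᵀPB = [3] + [30.5000] = [33.5000]
BᵀPA = [-36.2500 26.3750]
K = S⁻¹·BᵀPA = [-1.0821 0.7873]
A−BK = [-0.9179 0.2127; -2.0821 0.2873]
AᵀP(A−BK) = [4.0243 -2.8349; -2.8349 2.0471]
P' = Q + AᵀP(A−BK) = [5.2743 -3.8349; -3.8349 3.0471]
tr(P') = 8.3214

-1.0821 0.7873


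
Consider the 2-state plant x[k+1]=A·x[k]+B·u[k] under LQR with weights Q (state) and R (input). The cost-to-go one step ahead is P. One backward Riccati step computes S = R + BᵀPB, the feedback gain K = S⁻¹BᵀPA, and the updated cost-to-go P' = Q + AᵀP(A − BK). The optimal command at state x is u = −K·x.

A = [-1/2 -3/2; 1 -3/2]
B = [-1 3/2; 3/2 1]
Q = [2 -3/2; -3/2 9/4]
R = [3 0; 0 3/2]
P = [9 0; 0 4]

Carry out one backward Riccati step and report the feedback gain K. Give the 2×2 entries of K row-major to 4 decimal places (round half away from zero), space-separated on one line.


BᵀP = [-9.0000 6.0000; 13.5000 4.0000]
S = R + BᵀPB = [3 0; 0 3/2] + [18.0000 -7.5000; -7.5000 24.2500] = [21.0000 -7.5000; -7.5000 25.7500]
BᵀPA = [10.5000 4.5000; -2.7500 -26.2500]
K = S⁻¹·BᵀPA = [0.5155 -0.1672; 0.0433 -1.0681]
A−BK = [-0.0495 -0.0650; 0.1834 -0.1811]
AᵀP(A−BK) = [0.9567 -0.4319; -0.4319 1.9644]
P' = Q + AᵀP(A−BK) = [2.9567 -1.9319; -1.9319 4.2144]
tr(P') = 7.1711

0.5155 -0.1672 0.0433 -1.0681


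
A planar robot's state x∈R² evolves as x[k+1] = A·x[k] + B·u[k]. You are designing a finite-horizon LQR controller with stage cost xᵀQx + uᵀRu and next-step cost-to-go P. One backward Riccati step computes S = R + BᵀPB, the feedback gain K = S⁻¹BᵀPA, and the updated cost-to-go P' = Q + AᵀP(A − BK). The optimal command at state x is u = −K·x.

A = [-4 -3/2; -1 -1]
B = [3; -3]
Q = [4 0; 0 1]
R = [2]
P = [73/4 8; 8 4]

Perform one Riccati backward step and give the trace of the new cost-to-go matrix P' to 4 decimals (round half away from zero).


BᵀP = [30.7500 12.0000]
S = R + BᵀPB = [2] + [56.2500] = [58.2500]
BᵀPA = [-135.0000 -58.1250]
K = S⁻¹·BᵀPA = [-2.3176 -0.9979]
A−BK = [2.9528 1.4936; -7.9528 -3.9936]
AᵀP(A−BK) = [47.1245 22.7897; 22.7897 11.0622]
P' = Q + AᵀP(A−BK) = [51.1245 22.7897; 22.7897 12.0622]
tr(P') = 63.1867

63.1867


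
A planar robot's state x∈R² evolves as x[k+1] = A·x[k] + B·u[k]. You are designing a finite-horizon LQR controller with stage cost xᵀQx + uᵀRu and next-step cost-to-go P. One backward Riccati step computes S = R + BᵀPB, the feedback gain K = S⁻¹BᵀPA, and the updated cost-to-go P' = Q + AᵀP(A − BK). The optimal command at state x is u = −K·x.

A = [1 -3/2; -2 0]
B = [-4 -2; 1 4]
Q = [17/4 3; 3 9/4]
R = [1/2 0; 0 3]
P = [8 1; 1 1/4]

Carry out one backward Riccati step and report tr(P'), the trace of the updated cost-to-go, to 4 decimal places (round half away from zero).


6.8630

BᵀP = [-31.0000 -3.7500; -12.0000 -1.0000]
S = R + BᵀPB = [1/2 0; 0 3] + [120.2500 47.0000; 47.0000 20.0000] = [120.7500 47.0000; 47.0000 23.0000]
BᵀPA = [-23.5000 46.5000; -10.0000 18.0000]
K = S⁻¹·BᵀPA = [-0.1241 0.3933; -0.1813 -0.0211]
A−BK = [0.1412 0.0310; -1.1509 -0.3088]
AᵀP(A−BK) = [0.2719 0.0317; 0.0317 0.0911]
P' = Q + AᵀP(A−BK) = [4.5219 3.0317; 3.0317 2.3411]
tr(P') = 6.8630


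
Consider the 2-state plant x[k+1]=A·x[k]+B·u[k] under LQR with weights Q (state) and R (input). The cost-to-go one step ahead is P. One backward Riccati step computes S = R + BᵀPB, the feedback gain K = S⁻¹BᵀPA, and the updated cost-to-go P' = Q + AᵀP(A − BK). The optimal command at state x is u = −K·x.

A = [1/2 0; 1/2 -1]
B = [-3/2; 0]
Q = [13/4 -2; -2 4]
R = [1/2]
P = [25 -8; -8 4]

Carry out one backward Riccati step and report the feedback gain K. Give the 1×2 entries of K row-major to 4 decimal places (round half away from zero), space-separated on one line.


BᵀP = [-37.5000 12.0000]
S = R + BᵀPB = [1/2] + [56.2500] = [56.7500]
BᵀPA = [-12.7500 -12.0000]
K = S⁻¹·BᵀPA = [-0.2247 -0.2115]
A−BK = [0.1630 -0.3172; 0.5000 -1.0000]
AᵀP(A−BK) = [0.3855 -0.6960; -0.6960 1.4626]
P' = Q + AᵀP(A−BK) = [3.6355 -2.6960; -2.6960 5.4626]
tr(P') = 9.0980

-0.2247 -0.2115


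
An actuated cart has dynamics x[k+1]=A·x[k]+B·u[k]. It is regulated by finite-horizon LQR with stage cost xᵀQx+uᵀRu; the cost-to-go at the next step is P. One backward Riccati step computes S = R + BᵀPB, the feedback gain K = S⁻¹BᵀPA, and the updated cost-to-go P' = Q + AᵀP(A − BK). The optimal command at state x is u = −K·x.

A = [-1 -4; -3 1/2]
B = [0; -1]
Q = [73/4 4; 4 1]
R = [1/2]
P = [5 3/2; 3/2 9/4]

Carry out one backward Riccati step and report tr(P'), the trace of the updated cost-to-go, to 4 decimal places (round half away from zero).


94.6705

BᵀP = [-1.5000 -2.2500]
S = R + BᵀPB = [1/2] + [2.2500] = [2.7500]
BᵀPA = [8.2500 4.8750]
K = S⁻¹·BᵀPA = [3.0000 1.7727]
A−BK = [-1.0000 -4.0000; 0.0000 2.2727]
AᵀP(A−BK) = [9.5000 19.2500; 19.2500 65.9205]
P' = Q + AᵀP(A−BK) = [27.7500 23.2500; 23.2500 66.9205]
tr(P') = 94.6705


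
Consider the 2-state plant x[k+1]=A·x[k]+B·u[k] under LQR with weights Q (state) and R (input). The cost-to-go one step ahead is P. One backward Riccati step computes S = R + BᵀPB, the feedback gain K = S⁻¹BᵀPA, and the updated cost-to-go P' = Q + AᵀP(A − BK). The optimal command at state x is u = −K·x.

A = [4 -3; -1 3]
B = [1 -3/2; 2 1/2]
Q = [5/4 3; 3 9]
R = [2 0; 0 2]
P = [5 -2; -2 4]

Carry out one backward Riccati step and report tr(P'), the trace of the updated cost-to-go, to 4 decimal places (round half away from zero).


BᵀP = [1.0000 6.0000; -8.5000 5.0000]
S = R + BᵀPB = [2 0; 0 2] + [13.0000 1.5000; 1.5000 15.2500] = [15.0000 1.5000; 1.5000 17.2500]
BᵀPA = [-2.0000 15.0000; -39.0000 40.5000]
K = S⁻¹·BᵀPA = [0.0936 0.7719; -2.2690 2.2807]
A−BK = [0.5029 -0.3509; -0.0526 0.3158]
AᵀP(A−BK) = [11.6959 -11.5088; -11.5088 13.0526]
P' = Q + AᵀP(A−BK) = [12.9459 -8.5088; -8.5088 22.0526]
tr(P') = 34.9985

34.9985


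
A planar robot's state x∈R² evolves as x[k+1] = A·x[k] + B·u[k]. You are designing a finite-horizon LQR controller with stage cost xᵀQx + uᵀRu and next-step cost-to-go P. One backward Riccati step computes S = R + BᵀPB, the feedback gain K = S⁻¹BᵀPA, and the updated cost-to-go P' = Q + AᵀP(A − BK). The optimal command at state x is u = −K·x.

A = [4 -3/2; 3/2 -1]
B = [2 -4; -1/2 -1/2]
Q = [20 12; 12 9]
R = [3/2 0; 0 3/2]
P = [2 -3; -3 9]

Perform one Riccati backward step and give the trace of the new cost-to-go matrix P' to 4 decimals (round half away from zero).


BᵀP = [5.5000 -10.5000; -6.5000 7.5000]
S = R + BᵀPB = [3/2 0; 0 3/2] + [16.2500 -16.7500; -16.7500 22.2500] = [17.7500 -16.7500; -16.7500 23.7500]
BᵀPA = [6.2500 2.2500; -14.7500 2.2500]
K = S⁻¹·BᵀPA = [-0.6995 0.6463; -1.1144 0.5505]
A−BK = [0.9415 -0.5904; 0.5931 -0.4016]
AᵀP(A−BK) = [4.1848 -2.6689; -2.6689 1.8072]
P' = Q + AᵀP(A−BK) = [24.1848 9.3311; 9.3311 10.8072]
tr(P') = 34.9920

34.9920


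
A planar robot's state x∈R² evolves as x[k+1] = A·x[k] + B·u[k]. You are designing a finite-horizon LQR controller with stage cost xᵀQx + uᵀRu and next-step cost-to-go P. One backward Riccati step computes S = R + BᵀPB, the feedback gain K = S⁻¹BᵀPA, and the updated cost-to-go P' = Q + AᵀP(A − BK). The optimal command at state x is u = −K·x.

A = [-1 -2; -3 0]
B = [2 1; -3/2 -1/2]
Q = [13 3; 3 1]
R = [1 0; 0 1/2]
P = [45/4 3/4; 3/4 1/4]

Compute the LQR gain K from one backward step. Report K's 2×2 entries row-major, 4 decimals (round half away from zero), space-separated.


-0.2624 -0.6297 -0.6589 -0.7813

BᵀP = [21.3750 1.1250; 10.8750 0.6250]
S = R + BᵀPB = [1 0; 0 1/2] + [41.0625 20.8125; 20.8125 10.5625] = [42.0625 20.8125; 20.8125 11.0625]
BᵀPA = [-24.7500 -42.7500; -12.7500 -21.7500]
K = S⁻¹·BᵀPA = [-0.2624 -0.6297; -0.6589 -0.7813]
A−BK = [0.1837 0.0408; -3.7230 -1.3353]
AᵀP(A−BK) = [3.1050 1.4519; 1.4519 1.0845]
P' = Q + AᵀP(A−BK) = [16.1050 4.4519; 4.4519 2.0845]
tr(P') = 18.1895


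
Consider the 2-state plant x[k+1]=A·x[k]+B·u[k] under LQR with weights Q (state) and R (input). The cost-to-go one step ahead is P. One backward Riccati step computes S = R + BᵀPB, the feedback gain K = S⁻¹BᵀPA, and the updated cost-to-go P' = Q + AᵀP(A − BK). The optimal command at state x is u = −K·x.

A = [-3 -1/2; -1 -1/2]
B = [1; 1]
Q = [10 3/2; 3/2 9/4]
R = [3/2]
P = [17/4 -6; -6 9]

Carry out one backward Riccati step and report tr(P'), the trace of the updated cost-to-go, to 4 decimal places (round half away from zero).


BᵀP = [-1.7500 3.0000]
S = R + BᵀPB = [3/2] + [1.2500] = [2.7500]
BᵀPA = [2.2500 -0.6250]
K = S⁻¹·BᵀPA = [0.8182 -0.2273]
A−BK = [-3.8182 -0.2727; -1.8182 -0.2727]
AᵀP(A−BK) = [9.4091 -0.6136; -0.6136 0.1705]
P' = Q + AᵀP(A−BK) = [19.4091 0.8864; 0.8864 2.4205]
tr(P') = 21.8295

21.8295


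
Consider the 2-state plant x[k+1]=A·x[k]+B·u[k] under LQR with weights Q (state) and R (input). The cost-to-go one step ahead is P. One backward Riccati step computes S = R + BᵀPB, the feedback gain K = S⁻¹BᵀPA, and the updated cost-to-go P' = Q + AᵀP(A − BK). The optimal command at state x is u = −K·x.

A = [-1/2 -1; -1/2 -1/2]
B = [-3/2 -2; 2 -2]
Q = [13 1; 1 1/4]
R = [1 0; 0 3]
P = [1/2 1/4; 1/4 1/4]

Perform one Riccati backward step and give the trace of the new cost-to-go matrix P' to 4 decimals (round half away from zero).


13.6697

BᵀP = [-0.2500 0.1250; -1.5000 -1.0000]
S = R + BᵀPB = [1 0; 0 3] + [0.6250 0.2500; 0.2500 5.0000] = [1.6250 0.2500; 0.2500 8.0000]
BᵀPA = [0.0625 0.1875; 1.2500 2.0000]
K = S⁻¹·BᵀPA = [0.0145 0.0773; 0.1558 0.2476]
A−BK = [-0.1667 -0.3889; -0.2174 -0.1594]
AᵀP(A−BK) = [0.1168 0.1857; 0.1857 0.3028]
P' = Q + AᵀP(A−BK) = [13.1168 1.1857; 1.1857 0.5528]
tr(P') = 13.6697


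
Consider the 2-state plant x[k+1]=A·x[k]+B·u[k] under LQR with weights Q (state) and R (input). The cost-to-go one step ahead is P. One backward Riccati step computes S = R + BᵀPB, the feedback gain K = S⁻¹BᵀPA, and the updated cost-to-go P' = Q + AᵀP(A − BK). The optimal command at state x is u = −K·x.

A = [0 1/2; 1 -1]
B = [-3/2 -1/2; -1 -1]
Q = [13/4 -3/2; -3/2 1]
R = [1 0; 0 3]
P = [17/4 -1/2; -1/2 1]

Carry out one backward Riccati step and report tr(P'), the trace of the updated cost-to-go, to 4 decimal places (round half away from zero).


BᵀP = [-5.8750 -0.2500; -1.6250 -0.7500]
S = R + BᵀPB = [1 0; 0 3] + [9.0625 3.1875; 3.1875 1.5625] = [10.0625 3.1875; 3.1875 4.5625]
BᵀPA = [-0.2500 -2.6875; -0.7500 -0.0625]
K = S⁻¹·BᵀPA = [0.0350 -0.3374; -0.1888 0.2220]
A−BK = [-0.0420 0.1049; 0.8462 -1.1154]
AᵀP(A−BK) = [0.8671 -1.1678; -1.1678 1.6696]
P' = Q + AᵀP(A−BK) = [4.1171 -2.6678; -2.6678 2.6696]
tr(P') = 6.7867

6.7867


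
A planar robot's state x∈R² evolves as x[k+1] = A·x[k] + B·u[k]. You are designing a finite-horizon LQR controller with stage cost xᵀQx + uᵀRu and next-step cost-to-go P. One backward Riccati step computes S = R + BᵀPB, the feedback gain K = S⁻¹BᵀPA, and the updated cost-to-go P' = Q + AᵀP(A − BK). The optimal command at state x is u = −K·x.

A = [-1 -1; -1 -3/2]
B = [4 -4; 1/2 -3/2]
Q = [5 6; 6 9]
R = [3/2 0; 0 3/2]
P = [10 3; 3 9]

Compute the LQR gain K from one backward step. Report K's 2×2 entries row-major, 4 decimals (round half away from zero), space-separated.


BᵀP = [41.5000 16.5000; -44.5000 -25.5000]
S = R + BᵀPB = [3/2 0; 0 3/2] + [174.2500 -190.7500; -190.7500 216.2500] = [175.7500 -190.7500; -190.7500 217.7500]
BᵀPA = [-58.0000 -66.2500; 70.0000 82.7500]
K = S⁻¹·BᵀPA = [0.3838 0.7211; 0.6576 1.0117]
A−BK = [0.0955 0.1624; -0.2054 -0.3430]
AᵀP(A−BK) = [1.2229 2.0040; 2.0040 3.3036]
P' = Q + AᵀP(A−BK) = [6.2229 8.0040; 8.0040 12.3036]
tr(P') = 18.5266

0.3838 0.7211 0.6576 1.0117


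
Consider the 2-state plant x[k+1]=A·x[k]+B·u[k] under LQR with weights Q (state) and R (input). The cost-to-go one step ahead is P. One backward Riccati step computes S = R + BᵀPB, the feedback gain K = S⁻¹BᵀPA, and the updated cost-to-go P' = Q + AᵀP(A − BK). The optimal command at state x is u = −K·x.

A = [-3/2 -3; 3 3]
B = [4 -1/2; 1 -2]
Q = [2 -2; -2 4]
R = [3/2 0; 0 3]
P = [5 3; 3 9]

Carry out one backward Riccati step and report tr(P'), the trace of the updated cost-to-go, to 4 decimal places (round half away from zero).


26.0264

BᵀP = [23.0000 21.0000; -8.5000 -19.5000]
S = R + BᵀPB = [3/2 0; 0 3] + [113.0000 -53.5000; -53.5000 43.2500] = [114.5000 -53.5000; -53.5000 46.2500]
BᵀPA = [28.5000 -6.0000; -45.7500 -33.0000]
K = S⁻¹·BᵀPA = [-0.4642 -0.8396; -1.5261 -1.6847]
A−BK = [-0.4064 -0.4840; 0.4119 0.4702]
AᵀP(A−BK) = [8.6588 9.8530; 9.8530 11.3675]
P' = Q + AᵀP(A−BK) = [10.6588 7.8530; 7.8530 15.3675]
tr(P') = 26.0264


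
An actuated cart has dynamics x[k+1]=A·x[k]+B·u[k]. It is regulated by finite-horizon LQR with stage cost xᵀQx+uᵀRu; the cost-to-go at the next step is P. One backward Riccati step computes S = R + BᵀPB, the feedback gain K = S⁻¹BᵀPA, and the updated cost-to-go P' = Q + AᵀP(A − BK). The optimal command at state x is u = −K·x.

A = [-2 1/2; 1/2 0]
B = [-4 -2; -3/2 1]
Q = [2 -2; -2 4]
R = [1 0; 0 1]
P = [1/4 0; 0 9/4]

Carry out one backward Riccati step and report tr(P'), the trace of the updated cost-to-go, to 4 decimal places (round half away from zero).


6.4087

BᵀP = [-1.0000 -3.3750; -0.5000 2.2500]
S = R + BᵀPB = [1 0; 0 1] + [9.0625 -1.3750; -1.3750 3.2500] = [10.0625 -1.3750; -1.3750 4.2500]
BᵀPA = [0.3125 -0.5000; 2.1250 -0.2500]
K = S⁻¹·BᵀPA = [0.1040 -0.0604; 0.5336 -0.0784]
A−BK = [-0.5168 0.1017; 0.1223 -0.0122]
AᵀP(A−BK) = [0.3960 -0.0646; -0.0646 0.0127]
P' = Q + AᵀP(A−BK) = [2.3960 -2.0646; -2.0646 4.0127]
tr(P') = 6.4087


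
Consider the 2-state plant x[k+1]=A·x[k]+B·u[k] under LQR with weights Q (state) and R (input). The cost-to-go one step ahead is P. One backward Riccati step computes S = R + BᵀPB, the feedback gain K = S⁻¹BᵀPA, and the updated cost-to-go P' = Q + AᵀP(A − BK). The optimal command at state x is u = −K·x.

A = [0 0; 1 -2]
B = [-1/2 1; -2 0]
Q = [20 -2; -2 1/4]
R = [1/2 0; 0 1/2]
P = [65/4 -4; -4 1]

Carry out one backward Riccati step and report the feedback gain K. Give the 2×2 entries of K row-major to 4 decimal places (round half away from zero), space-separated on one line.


BᵀP = [-0.1250 0.0000; 16.2500 -4.0000]
S = R + BᵀPB = [1/2 0; 0 1/2] + [0.0625 -0.1250; -0.1250 16.2500] = [0.5625 -0.1250; -0.1250 16.7500]
BᵀPA = [0.0000 0.0000; -4.0000 8.0000]
K = S⁻¹·BᵀPA = [-0.0532 0.1063; -0.2392 0.4784]
A−BK = [0.2126 -0.4252; 0.8937 -1.7874]
AᵀP(A−BK) = [0.0432 -0.0864; -0.0864 0.1728]
P' = Q + AᵀP(A−BK) = [20.0432 -2.0864; -2.0864 0.4228]
tr(P') = 20.4659

-0.0532 0.1063 -0.2392 0.4784


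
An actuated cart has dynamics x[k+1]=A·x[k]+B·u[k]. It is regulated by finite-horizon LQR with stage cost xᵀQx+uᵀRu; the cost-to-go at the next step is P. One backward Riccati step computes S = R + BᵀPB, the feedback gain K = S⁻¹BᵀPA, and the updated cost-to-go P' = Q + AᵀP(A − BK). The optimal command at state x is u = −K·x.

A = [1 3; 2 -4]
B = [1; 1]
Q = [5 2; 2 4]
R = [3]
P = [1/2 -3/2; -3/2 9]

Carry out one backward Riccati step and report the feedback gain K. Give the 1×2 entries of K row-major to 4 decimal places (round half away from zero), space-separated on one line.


1.4737 -3.4737

BᵀP = [-1.0000 7.5000]
S = R + BᵀPB = [3] + [6.5000] = [9.5000]
BᵀPA = [14.0000 -33.0000]
K = S⁻¹·BᵀPA = [1.4737 -3.4737]
A−BK = [-0.4737 6.4737; 0.5263 -0.5263]
AᵀP(A−BK) = [9.8684 -24.8684; -24.8684 69.8684]
P' = Q + AᵀP(A−BK) = [14.8684 -22.8684; -22.8684 73.8684]
tr(P') = 88.7368


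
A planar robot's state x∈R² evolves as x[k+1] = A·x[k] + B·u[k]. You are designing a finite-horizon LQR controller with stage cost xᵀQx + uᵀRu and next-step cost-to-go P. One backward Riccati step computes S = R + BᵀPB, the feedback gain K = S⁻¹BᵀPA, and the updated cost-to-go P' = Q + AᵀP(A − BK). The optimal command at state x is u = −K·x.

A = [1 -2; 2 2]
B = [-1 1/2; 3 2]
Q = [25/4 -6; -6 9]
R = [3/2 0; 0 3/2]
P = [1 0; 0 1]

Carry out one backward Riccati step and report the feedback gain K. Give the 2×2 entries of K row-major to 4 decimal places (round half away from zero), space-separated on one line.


BᵀP = [-1.0000 3.0000; 0.5000 2.0000]
S = R + BᵀPB = [3/2 0; 0 3/2] + [10.0000 5.5000; 5.5000 4.2500] = [11.5000 5.5000; 5.5000 5.7500]
BᵀPA = [5.0000 8.0000; 4.5000 3.0000]
K = S⁻¹·BᵀPA = [0.1115 0.8223; 0.6760 -0.2648]
A−BK = [0.7735 -1.0453; 0.3136 0.0627]
AᵀP(A−BK) = [1.4007 -0.9199; -0.9199 2.2160]
P' = Q + AᵀP(A−BK) = [7.6507 -6.9199; -6.9199 11.2160]
tr(P') = 18.8667

0.1115 0.8223 0.6760 -0.2648


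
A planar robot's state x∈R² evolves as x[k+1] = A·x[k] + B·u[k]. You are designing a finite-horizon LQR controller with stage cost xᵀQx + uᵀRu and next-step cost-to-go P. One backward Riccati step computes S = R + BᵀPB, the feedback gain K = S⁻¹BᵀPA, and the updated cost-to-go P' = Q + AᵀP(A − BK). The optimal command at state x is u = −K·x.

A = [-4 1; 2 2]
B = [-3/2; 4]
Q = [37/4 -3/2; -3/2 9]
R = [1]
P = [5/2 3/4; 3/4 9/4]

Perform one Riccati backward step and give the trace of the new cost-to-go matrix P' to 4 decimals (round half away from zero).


BᵀP = [-0.7500 7.8750]
S = R + BᵀPB = [1] + [32.6250] = [33.6250]
BᵀPA = [18.7500 15.0000]
K = S⁻¹·BᵀPA = [0.5576 0.4461]
A−BK = [-3.1636 1.6691; -0.2305 0.2156]
AᵀP(A−BK) = [26.5446 -13.8643; -13.8643 7.8086]
P' = Q + AᵀP(A−BK) = [35.7946 -15.3643; -15.3643 16.8086]
tr(P') = 52.6032

52.6032


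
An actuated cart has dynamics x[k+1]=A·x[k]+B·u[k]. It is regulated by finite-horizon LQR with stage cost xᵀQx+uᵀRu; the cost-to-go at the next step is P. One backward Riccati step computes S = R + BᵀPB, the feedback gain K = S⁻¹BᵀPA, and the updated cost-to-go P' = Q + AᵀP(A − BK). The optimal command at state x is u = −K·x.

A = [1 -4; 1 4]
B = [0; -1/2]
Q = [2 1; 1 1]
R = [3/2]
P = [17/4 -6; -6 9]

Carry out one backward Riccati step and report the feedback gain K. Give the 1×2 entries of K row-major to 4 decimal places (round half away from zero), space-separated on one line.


-0.4000 -8.0000

BᵀP = [3.0000 -4.5000]
S = R + BᵀPB = [3/2] + [2.2500] = [3.7500]
BᵀPA = [-1.5000 -30.0000]
K = S⁻¹·BᵀPA = [-0.4000 -8.0000]
A−BK = [1.0000 -4.0000; 0.8000 0.0000]
AᵀP(A−BK) = [0.6500 7.0000; 7.0000 164.0000]
P' = Q + AᵀP(A−BK) = [2.6500 8.0000; 8.0000 165.0000]
tr(P') = 167.6500


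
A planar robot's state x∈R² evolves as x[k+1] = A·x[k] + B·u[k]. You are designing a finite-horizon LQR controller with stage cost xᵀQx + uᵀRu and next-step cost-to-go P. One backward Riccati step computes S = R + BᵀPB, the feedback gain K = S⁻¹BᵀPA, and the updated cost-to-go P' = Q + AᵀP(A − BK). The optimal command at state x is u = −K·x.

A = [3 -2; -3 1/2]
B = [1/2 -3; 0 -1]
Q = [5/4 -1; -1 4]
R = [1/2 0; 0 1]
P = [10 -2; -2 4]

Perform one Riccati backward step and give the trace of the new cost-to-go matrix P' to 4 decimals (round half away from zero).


61.8396

BᵀP = [5.0000 -1.0000; -28.0000 2.0000]
S = R + BᵀPB = [1/2 0; 0 1] + [2.5000 -14.0000; -14.0000 82.0000] = [3.0000 -14.0000; -14.0000 83.0000]
BᵀPA = [18.0000 -10.5000; -90.0000 57.0000]
K = S⁻¹·BᵀPA = [4.4151 -1.3868; -0.3396 0.4528]
A−BK = [-0.2264 0.0519; -3.3396 0.9528]
AᵀP(A−BK) = [51.9623 -15.2830; -15.2830 4.6274]
P' = Q + AᵀP(A−BK) = [53.2123 -16.2830; -16.2830 8.6274]
tr(P') = 61.8396


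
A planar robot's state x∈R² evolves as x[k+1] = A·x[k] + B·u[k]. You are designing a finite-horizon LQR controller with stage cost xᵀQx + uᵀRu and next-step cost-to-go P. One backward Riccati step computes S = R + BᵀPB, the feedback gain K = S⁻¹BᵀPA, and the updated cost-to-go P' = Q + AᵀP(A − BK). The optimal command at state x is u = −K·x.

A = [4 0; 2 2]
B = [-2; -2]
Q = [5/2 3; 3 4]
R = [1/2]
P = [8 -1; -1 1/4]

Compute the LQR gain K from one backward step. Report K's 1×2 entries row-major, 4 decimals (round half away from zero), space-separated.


BᵀP = [-14.0000 1.5000]
S = R + BᵀPB = [1/2] + [25.0000] = [25.5000]
BᵀPA = [-53.0000 3.0000]
K = S⁻¹·BᵀPA = [-2.0784 0.1176]
A−BK = [-0.1569 0.2353; -2.1569 2.2353]
AᵀP(A−BK) = [2.8431 -0.7647; -0.7647 0.6471]
P' = Q + AᵀP(A−BK) = [5.3431 2.2353; 2.2353 4.6471]
tr(P') = 9.9902

-2.0784 0.1176


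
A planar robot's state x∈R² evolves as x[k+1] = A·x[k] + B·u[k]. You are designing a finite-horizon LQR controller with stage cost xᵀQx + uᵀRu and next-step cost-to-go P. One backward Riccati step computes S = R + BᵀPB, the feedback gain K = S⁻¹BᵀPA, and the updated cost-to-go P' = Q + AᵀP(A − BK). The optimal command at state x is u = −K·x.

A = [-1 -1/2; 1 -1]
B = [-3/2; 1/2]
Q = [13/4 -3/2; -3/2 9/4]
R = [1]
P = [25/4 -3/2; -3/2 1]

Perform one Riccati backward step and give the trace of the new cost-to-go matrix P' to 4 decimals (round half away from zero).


7.0694

BᵀP = [-10.1250 2.7500]
S = R + BᵀPB = [1] + [16.5625] = [17.5625]
BᵀPA = [12.8750 2.3125]
K = S⁻¹·BᵀPA = [0.7331 0.1317]
A−BK = [0.0996 -0.3025; 0.6335 -1.0658]
AᵀP(A−BK) = [0.8114 -0.3203; -0.3203 0.7580]
P' = Q + AᵀP(A−BK) = [4.0614 -1.8203; -1.8203 3.0080]
tr(P') = 7.0694


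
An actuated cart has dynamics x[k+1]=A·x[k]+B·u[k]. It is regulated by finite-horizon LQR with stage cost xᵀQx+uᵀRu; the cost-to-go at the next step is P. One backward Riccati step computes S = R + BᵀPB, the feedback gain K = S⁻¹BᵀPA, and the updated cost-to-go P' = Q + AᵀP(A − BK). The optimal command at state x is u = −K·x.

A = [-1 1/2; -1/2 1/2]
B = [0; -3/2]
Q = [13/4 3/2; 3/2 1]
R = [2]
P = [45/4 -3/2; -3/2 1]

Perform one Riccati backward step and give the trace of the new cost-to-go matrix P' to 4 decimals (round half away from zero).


BᵀP = [2.2500 -1.5000]
S = R + BᵀPB = [2] + [2.2500] = [4.2500]
BᵀPA = [-1.5000 0.3750]
K = S⁻¹·BᵀPA = [-0.3529 0.0882]
A−BK = [-1.0000 0.5000; -1.0294 0.6324]
AᵀP(A−BK) = [9.4706 -4.6176; -4.6176 2.2794]
P' = Q + AᵀP(A−BK) = [12.7206 -3.1176; -3.1176 3.2794]
tr(P') = 16.0000

16.0000


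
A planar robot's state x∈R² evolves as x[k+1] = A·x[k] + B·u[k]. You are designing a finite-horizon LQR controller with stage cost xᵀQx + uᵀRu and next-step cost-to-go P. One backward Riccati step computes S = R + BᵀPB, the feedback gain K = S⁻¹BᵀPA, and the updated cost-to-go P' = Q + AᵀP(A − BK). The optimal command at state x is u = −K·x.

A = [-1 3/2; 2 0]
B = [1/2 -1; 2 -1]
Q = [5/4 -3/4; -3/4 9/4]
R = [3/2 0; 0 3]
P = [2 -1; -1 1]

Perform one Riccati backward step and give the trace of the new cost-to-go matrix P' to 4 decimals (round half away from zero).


BᵀP = [-1.0000 1.5000; -1.0000 0.0000]
S = R + BᵀPB = [3/2 0; 0 3] + [2.5000 -0.5000; -0.5000 1.0000] = [4.0000 -0.5000; -0.5000 4.0000]
BᵀPA = [4.0000 -1.5000; 1.0000 -1.5000]
K = S⁻¹·BᵀPA = [1.0476 -0.4286; 0.3810 -0.4286]
A−BK = [-1.1429 1.2857; 0.2857 0.4286]
AᵀP(A−BK) = [5.4286 -3.8571; -3.8571 3.2143]
P' = Q + AᵀP(A−BK) = [6.6786 -4.6071; -4.6071 5.4643]
tr(P') = 12.1429

12.1429


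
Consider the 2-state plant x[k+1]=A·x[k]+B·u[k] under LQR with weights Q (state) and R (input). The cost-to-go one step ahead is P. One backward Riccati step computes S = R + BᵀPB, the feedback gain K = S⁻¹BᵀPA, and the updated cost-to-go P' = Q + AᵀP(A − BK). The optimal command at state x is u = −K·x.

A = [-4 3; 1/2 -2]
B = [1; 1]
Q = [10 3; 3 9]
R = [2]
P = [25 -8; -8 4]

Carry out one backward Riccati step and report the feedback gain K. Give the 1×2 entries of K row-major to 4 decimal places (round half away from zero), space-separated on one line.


-4.6667 3.9333

BᵀP = [17.0000 -4.0000]
S = R + BᵀPB = [2] + [13.0000] = [15.0000]
BᵀPA = [-70.0000 59.0000]
K = S⁻¹·BᵀPA = [-4.6667 3.9333]
A−BK = [0.6667 -0.9333; 5.1667 -5.9333]
AᵀP(A−BK) = [106.3333 -104.6667; -104.6667 104.9333]
P' = Q + AᵀP(A−BK) = [116.3333 -101.6667; -101.6667 113.9333]
tr(P') = 230.2667


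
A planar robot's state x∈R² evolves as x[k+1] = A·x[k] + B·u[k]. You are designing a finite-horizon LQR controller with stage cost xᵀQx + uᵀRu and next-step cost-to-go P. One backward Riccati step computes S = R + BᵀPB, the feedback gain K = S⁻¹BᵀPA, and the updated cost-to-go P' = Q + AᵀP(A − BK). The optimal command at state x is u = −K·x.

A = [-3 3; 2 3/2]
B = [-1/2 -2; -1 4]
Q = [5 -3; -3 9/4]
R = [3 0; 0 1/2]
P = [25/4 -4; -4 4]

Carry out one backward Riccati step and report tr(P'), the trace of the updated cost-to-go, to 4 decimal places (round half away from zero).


20.6686

BᵀP = [0.8750 -2.0000; -28.5000 24.0000]
S = R + BᵀPB = [3 0; 0 1/2] + [1.5625 -9.7500; -9.7500 153.0000] = [4.5625 -9.7500; -9.7500 153.5000]
BᵀPA = [-6.6250 -0.3750; 133.5000 -49.5000]
K = S⁻¹·BᵀPA = [0.4703 -0.8925; 0.8996 -0.3792]
A−BK = [-0.9657 1.7954; -1.1280 2.1242]
AᵀP(A−BK) = [3.2718 -5.5443; -5.5443 10.1468]
P' = Q + AᵀP(A−BK) = [8.2718 -8.5443; -8.5443 12.3968]
tr(P') = 20.6686


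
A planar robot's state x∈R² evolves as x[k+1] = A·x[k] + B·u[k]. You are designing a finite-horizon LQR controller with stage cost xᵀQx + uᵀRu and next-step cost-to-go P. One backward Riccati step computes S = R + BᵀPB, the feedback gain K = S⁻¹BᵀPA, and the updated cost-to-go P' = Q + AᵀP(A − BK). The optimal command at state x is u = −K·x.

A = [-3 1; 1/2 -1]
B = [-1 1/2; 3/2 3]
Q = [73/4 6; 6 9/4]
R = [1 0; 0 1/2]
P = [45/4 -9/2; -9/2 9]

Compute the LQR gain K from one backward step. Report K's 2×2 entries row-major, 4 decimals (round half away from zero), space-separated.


BᵀP = [-18.0000 18.0000; -7.8750 24.7500]
S = R + BᵀPB = [1 0; 0 1/2] + [45.0000 45.0000; 45.0000 70.3125] = [46.0000 45.0000; 45.0000 70.8125]
BᵀPA = [63.0000 -36.0000; 36.0000 -32.6250]
K = S⁻¹·BᵀPA = [2.3055 -0.8773; -0.9567 0.0968]
A−BK = [-0.2162 0.0743; -0.0881 0.0256]
AᵀP(A−BK) = [6.1970 -2.2155; -2.2155 0.8252]
P' = Q + AᵀP(A−BK) = [24.4470 3.7845; 3.7845 3.0752]
tr(P') = 27.5223

2.3055 -0.8773 -0.9567 0.0968


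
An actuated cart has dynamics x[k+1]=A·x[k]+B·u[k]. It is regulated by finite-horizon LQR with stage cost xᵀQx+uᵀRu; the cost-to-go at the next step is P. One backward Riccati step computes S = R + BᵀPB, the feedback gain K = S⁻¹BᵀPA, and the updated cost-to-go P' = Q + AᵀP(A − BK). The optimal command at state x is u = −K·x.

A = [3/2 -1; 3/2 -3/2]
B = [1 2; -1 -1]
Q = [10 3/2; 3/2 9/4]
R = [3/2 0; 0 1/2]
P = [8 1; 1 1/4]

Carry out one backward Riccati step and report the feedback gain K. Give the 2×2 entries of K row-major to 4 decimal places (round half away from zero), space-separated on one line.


BᵀP = [7.0000 0.7500; 15.0000 1.7500]
S = R + BᵀPB = [3/2 0; 0 1/2] + [6.2500 13.2500; 13.2500 28.2500] = [7.7500 13.2500; 13.2500 28.7500]
BᵀPA = [11.6250 -8.1250; 25.1250 -17.6250]
K = S⁻¹·BᵀPA = [0.0278 -0.0013; 0.8611 -0.6124]
A−BK = [-0.2500 0.2262; 2.3889 -2.1138]
AᵀP(A−BK) = [1.1042 -0.9097; -0.9097 0.7576]
P' = Q + AᵀP(A−BK) = [11.1042 0.5903; 0.5903 3.0076]
tr(P') = 14.1118

0.0278 -0.0013 0.8611 -0.6124


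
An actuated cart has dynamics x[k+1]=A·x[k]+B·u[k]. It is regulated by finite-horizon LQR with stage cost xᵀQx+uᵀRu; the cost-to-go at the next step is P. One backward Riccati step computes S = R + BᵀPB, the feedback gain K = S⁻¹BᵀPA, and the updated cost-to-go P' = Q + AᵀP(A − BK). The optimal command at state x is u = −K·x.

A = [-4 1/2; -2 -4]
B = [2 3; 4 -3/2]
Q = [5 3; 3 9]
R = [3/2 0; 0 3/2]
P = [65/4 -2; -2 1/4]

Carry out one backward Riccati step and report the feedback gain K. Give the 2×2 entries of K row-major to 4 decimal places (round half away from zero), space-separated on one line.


BᵀP = [24.5000 -3.0000; 51.7500 -6.3750]
S = R + BᵀPB = [3/2 0; 0 3/2] + [37.0000 78.0000; 78.0000 164.8125] = [38.5000 78.0000; 78.0000 166.3125]
BᵀPA = [-92.0000 24.2500; -194.2500 51.3750]
K = S⁻¹·BᵀPA = [-0.4678 0.0810; -0.9486 0.2709]
A−BK = [-0.2186 -0.4747; -1.5516 -3.9174]
AᵀP(A−BK) = [1.6997 -0.4223; -0.4223 0.1799]
P' = Q + AᵀP(A−BK) = [6.6997 2.5777; 2.5777 9.1799]
tr(P') = 15.8795

-0.4678 0.0810 -0.9486 0.2709


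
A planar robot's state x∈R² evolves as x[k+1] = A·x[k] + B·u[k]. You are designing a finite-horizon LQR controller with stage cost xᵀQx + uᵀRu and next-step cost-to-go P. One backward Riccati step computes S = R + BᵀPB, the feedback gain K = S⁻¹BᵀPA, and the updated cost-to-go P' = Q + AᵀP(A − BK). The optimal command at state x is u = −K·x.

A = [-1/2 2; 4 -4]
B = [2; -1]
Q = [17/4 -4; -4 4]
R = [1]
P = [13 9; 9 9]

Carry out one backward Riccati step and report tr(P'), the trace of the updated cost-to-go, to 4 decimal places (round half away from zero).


142.2596

BᵀP = [17.0000 9.0000]
S = R + BᵀPB = [1] + [25.0000] = [26.0000]
BᵀPA = [27.5000 -2.0000]
K = S⁻¹·BᵀPA = [1.0577 -0.0769]
A−BK = [-2.6154 2.1538; 5.0577 -4.0769]
AᵀP(A−BK) = [82.1635 -64.8846; -64.8846 51.8462]
P' = Q + AᵀP(A−BK) = [86.4135 -68.8846; -68.8846 55.8462]
tr(P') = 142.2596


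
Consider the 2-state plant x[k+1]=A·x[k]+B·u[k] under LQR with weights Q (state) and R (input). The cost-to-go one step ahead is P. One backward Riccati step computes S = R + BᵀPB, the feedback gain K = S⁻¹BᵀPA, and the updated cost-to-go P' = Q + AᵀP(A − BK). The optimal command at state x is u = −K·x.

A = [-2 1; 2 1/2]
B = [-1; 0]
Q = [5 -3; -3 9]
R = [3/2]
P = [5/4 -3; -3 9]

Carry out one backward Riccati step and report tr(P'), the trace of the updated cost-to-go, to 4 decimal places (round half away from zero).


53.2045

BᵀP = [-1.2500 3.0000]
S = R + BᵀPB = [3/2] + [1.2500] = [2.7500]
BᵀPA = [8.5000 0.2500]
K = S⁻¹·BᵀPA = [3.0909 0.0909]
A−BK = [1.0909 1.0909; 2.0000 0.5000]
AᵀP(A−BK) = [38.7273 2.7273; 2.7273 0.4773]
P' = Q + AᵀP(A−BK) = [43.7273 -0.2727; -0.2727 9.4773]
tr(P') = 53.2045


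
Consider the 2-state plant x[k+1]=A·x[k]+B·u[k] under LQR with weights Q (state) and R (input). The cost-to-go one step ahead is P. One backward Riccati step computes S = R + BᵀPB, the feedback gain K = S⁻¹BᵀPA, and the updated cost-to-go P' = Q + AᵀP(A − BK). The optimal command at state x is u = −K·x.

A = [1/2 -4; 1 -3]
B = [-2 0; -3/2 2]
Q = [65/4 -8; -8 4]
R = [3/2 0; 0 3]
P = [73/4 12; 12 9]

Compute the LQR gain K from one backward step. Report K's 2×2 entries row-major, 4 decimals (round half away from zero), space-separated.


BᵀP = [-54.5000 -37.5000; 24.0000 18.0000]
S = R + BᵀPB = [3/2 0; 0 3] + [165.2500 -75.0000; -75.0000 36.0000] = [166.7500 -75.0000; -75.0000 39.0000]
BᵀPA = [-64.7500 330.5000; 30.0000 -150.0000]
K = S⁻¹·BᵀPA = [-0.3134 1.8668; 0.1665 -0.2562]
A−BK = [-0.1268 -0.2664; 0.1968 0.3126]
AᵀP(A−BK) = [0.2736 -0.9402; -0.9402 5.6003]
P' = Q + AᵀP(A−BK) = [16.5236 -8.9402; -8.9402 9.6003]
tr(P') = 26.1240

-0.3134 1.8668 0.1665 -0.2562


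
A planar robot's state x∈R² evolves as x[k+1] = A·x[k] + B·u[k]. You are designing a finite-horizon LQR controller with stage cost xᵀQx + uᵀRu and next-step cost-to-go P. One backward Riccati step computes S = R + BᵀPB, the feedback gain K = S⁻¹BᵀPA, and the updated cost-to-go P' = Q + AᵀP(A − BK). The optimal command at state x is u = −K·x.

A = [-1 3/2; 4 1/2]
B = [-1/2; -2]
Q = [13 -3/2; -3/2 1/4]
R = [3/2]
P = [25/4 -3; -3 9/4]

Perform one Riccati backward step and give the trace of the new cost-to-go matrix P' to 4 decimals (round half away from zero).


BᵀP = [2.8750 -3.0000]
S = R + BᵀPB = [3/2] + [4.5625] = [6.0625]
BᵀPA = [-14.8750 2.8125]
K = S⁻¹·BᵀPA = [-2.4536 0.4639]
A−BK = [-2.2268 1.7320; -0.9072 1.4278]
AᵀP(A−BK) = [29.7526 -14.4742; -14.4742 8.8202]
P' = Q + AᵀP(A−BK) = [42.7526 -15.9742; -15.9742 9.0702]
tr(P') = 51.8228

51.8228


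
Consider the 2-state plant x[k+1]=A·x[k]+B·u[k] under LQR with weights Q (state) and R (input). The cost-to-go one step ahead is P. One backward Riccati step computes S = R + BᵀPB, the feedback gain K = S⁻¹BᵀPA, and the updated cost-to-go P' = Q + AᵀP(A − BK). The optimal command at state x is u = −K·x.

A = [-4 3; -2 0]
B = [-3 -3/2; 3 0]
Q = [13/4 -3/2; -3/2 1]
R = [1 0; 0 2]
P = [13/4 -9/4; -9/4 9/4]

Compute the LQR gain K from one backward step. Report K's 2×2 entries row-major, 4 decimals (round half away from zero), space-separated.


BᵀP = [-16.5000 13.5000; -4.8750 3.3750]
S = R + BᵀPB = [1 0; 0 2] + [90.0000 24.7500; 24.7500 7.3125] = [91.0000 24.7500; 24.7500 9.3125]
BᵀPA = [39.0000 -49.5000; 12.7500 -14.6250]
K = S⁻¹·BᵀPA = [0.2028 -0.4215; 0.8302 -0.4502]
A−BK = [-2.1464 1.0601; -2.6083 1.2645]
AᵀP(A−BK) = [6.5067 -3.3209; -3.3209 1.8010]
P' = Q + AᵀP(A−BK) = [9.7567 -4.8209; -4.8209 2.8010]
tr(P') = 12.5576

0.2028 -0.4215 0.8302 -0.4502


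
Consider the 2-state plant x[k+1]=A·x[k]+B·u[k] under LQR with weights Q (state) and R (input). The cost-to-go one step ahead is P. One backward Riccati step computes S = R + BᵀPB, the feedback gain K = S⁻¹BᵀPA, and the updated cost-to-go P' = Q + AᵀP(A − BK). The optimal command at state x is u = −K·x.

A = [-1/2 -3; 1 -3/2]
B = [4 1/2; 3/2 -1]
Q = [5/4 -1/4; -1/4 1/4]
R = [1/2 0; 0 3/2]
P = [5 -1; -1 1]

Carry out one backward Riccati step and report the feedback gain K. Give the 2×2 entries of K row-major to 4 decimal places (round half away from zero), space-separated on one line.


-0.0890 -0.7519 -0.4640 0.1231

BᵀP = [18.5000 -2.5000; 3.5000 -1.5000]
S = R + BᵀPB = [1/2 0; 0 3/2] + [70.2500 11.7500; 11.7500 3.2500] = [70.7500 11.7500; 11.7500 4.7500]
BᵀPA = [-11.7500 -51.7500; -3.2500 -8.2500]
K = S⁻¹·BᵀPA = [-0.0890 -0.7519; -0.4640 0.1231]
A−BK = [0.0881 -0.0540; 0.6695 -0.2491]
AᵀP(A−BK) = [0.6960 -0.1847; -0.1847 0.3551]
P' = Q + AᵀP(A−BK) = [1.9460 -0.4347; -0.4347 0.6051]
tr(P') = 2.5511


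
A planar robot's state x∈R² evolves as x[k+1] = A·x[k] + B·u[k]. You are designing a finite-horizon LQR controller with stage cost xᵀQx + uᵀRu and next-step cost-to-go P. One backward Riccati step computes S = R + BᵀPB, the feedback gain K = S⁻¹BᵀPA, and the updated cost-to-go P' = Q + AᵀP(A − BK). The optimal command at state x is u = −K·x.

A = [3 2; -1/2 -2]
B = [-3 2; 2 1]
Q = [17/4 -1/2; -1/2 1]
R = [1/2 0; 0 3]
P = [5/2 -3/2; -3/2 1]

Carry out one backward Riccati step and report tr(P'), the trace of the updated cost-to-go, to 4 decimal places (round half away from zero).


5.9482

BᵀP = [-10.5000 6.5000; 3.5000 -2.0000]
S = R + BᵀPB = [1/2 0; 0 3] + [44.5000 -14.5000; -14.5000 5.0000] = [45.0000 -14.5000; -14.5000 8.0000]
BᵀPA = [-34.7500 -34.0000; 11.5000 11.0000]
K = S⁻¹·BᵀPA = [-0.7429 -0.7513; 0.0910 0.0134]
A−BK = [0.5893 -0.2805; 0.8948 -0.5109]
AᵀP(A−BK) = [0.3877 0.2404; 0.2404 0.3105]
P' = Q + AᵀP(A−BK) = [4.6377 -0.2596; -0.2596 1.3105]
tr(P') = 5.9482


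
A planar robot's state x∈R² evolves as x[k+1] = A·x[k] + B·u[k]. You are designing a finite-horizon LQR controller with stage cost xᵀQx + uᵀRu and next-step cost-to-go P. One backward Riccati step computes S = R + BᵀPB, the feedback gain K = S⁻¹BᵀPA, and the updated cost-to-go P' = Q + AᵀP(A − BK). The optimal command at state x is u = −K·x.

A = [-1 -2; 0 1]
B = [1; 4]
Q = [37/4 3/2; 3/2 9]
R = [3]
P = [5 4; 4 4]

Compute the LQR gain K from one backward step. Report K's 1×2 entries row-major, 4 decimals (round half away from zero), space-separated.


BᵀP = [21.0000 20.0000]
S = R + BᵀPB = [3] + [101.0000] = [104.0000]
BᵀPA = [-21.0000 -22.0000]
K = S⁻¹·BᵀPA = [-0.2019 -0.2115]
A−BK = [-0.7981 -1.7885; 0.8077 1.8462]
AᵀP(A−BK) = [0.7596 1.5577; 1.5577 3.3462]
P' = Q + AᵀP(A−BK) = [10.0096 3.0577; 3.0577 12.3462]
tr(P') = 22.3558

-0.2019 -0.2115


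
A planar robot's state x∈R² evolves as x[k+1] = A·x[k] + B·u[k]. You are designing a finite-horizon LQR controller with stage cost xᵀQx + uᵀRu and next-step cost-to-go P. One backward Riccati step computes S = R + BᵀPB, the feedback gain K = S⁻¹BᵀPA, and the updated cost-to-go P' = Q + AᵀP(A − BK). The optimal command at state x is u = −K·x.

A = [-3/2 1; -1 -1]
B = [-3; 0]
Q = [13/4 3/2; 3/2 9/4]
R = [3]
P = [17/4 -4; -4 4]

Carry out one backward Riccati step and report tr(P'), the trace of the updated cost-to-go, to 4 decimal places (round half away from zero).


BᵀP = [-12.7500 12.0000]
S = R + BᵀPB = [3] + [38.2500] = [41.2500]
BᵀPA = [7.1250 -24.7500]
K = S⁻¹·BᵀPA = [0.1727 -0.6000]
A−BK = [-0.9818 -0.8000; -1.0000 -1.0000]
AᵀP(A−BK) = [0.3318 -0.1000; -0.1000 1.4000]
P' = Q + AᵀP(A−BK) = [3.5818 1.4000; 1.4000 3.6500]
tr(P') = 7.2318

7.2318


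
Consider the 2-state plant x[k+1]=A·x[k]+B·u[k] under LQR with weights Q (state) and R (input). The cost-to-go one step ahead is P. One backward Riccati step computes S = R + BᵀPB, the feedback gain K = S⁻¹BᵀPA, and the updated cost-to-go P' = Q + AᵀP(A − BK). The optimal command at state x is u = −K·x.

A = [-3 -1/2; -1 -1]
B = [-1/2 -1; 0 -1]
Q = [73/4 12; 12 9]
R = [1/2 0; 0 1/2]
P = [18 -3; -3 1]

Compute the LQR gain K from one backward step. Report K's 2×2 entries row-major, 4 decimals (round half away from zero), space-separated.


BᵀP = [-9.0000 1.5000; -15.0000 2.0000]
S = R + BᵀPB = [1/2 0; 0 1/2] + [4.5000 7.5000; 7.5000 13.0000] = [5.0000 7.5000; 7.5000 13.5000]
BᵀPA = [25.5000 3.0000; 43.0000 5.5000]
K = S⁻¹·BᵀPA = [1.9333 -0.0667; 2.1111 0.4444]
A−BK = [0.0778 -0.0889; 1.1111 -0.5556]
AᵀP(A−BK) = [4.9222 0.0889; 0.0889 0.2556]
P' = Q + AᵀP(A−BK) = [23.1722 12.0889; 12.0889 9.2556]
tr(P') = 32.4278

1.9333 -0.0667 2.1111 0.4444


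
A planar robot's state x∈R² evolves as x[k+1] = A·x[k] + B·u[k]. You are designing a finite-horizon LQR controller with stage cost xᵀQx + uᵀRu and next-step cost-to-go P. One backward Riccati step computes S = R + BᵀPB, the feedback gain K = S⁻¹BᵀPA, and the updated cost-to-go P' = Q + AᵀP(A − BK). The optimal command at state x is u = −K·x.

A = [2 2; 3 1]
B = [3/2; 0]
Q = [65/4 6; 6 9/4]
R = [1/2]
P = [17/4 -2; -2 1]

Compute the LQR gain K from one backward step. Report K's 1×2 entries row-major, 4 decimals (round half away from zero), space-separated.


BᵀP = [6.3750 -3.0000]
S = R + BᵀPB = [1/2] + [9.5625] = [10.0625]
BᵀPA = [3.7500 9.7500]
K = S⁻¹·BᵀPA = [0.3727 0.9689]
A−BK = [1.4410 0.5466; 3.0000 1.0000]
AᵀP(A−BK) = [0.6025 0.3665; 0.3665 0.5528]
P' = Q + AᵀP(A−BK) = [16.8525 6.3665; 6.3665 2.8028]
tr(P') = 19.6553

0.3727 0.9689


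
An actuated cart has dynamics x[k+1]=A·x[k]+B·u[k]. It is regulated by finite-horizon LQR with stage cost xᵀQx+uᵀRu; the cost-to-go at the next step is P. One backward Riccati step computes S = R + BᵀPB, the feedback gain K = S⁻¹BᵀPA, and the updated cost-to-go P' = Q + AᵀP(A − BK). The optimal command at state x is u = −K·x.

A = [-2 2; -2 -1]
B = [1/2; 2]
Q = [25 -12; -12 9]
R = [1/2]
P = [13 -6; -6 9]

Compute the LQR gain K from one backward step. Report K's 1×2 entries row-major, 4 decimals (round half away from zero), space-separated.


-0.6847 -0.9369

BᵀP = [-5.5000 15.0000]
S = R + BᵀPB = [1/2] + [27.2500] = [27.7500]
BᵀPA = [-19.0000 -26.0000]
K = S⁻¹·BᵀPA = [-0.6847 -0.9369]
A−BK = [-1.6577 2.4685; -0.6306 0.8739]
AᵀP(A−BK) = [26.9910 -39.8018; -39.8018 60.6396]
P' = Q + AᵀP(A−BK) = [51.9910 -51.8018; -51.8018 69.6396]
tr(P') = 121.6306
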